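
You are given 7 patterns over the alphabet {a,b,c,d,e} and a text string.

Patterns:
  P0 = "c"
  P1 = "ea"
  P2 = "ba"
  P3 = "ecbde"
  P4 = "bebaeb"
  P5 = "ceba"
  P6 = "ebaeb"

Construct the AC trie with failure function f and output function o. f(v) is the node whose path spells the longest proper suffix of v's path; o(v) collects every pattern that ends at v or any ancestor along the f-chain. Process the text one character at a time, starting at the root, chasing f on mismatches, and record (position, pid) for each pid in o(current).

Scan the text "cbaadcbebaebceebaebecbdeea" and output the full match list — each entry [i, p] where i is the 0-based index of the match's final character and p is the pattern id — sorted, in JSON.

Construct AC machine:
Trie nodes:
  0='ε' goto b→4 c→1 e→2
  1='c' goto e→15  [P0 ends]
  2='e' goto a→3 b→18 c→6
  3='ea' goto ·  [P1 ends]
  4='b' goto a→5 e→10
  5='ba' goto ·  [P2 ends]
  6='ec' goto b→7
  7='ecb' goto d→8
  8='ecbd' goto e→9
  9='ecbde' goto ·  [P3 ends]
  10='be' goto b→11
  11='beb' goto a→12
  12='beba' goto e→13
  13='bebae' goto b→14
  14='bebaeb' goto ·  [P4 ends]
  15='ce' goto b→16
  16='ceb' goto a→17
  17='ceba' goto ·  [P5 ends]
  18='eb' goto a→19
  19='eba' goto e→20
  20='ebae' goto b→21
  21='ebaeb' goto ·  [P6 ends]

BFS fail/out derivation:
  n1('c'): parent n0 fail=0; on 'c' 0 → fail=0;  out {0}∪∅={0}
  n2('e'): parent n0 fail=0; on 'e' 0 → fail=0;  out ∅∪∅=∅
  n4('b'): parent n0 fail=0; on 'b' 0 → fail=0;  out ∅∪∅=∅
  n3('ea'): parent n2 fail=0; on 'a' 0 → fail=0;  out {1}∪∅={1}
  n5('ba'): parent n4 fail=0; on 'a' 0 → fail=0;  out {2}∪∅={2}
  n6('ec'): parent n2 fail=0; on 'c' 0 → fail=1;  out ∅∪{0}={0}
  n10('be'): parent n4 fail=0; on 'e' 0 → fail=2;  out ∅∪∅=∅
  n15('ce'): parent n1 fail=0; on 'e' 0 → fail=2;  out ∅∪∅=∅
  n18('eb'): parent n2 fail=0; on 'b' 0 → fail=4;  out ∅∪∅=∅
  n7('ecb'): parent n6 fail=1; on 'b' 1→0 → fail=4;  out ∅∪∅=∅
  n11('beb'): parent n10 fail=2; on 'b' 2 → fail=18;  out ∅∪∅=∅
  n16('ceb'): parent n15 fail=2; on 'b' 2 → fail=18;  out ∅∪∅=∅
  n19('eba'): parent n18 fail=4; on 'a' 4 → fail=5;  out ∅∪{2}={2}
  n8('ecbd'): parent n7 fail=4; on 'd' 4→0 → fail=0;  out ∅∪∅=∅
  n12('beba'): parent n11 fail=18; on 'a' 18 → fail=19;  out ∅∪{2}={2}
  n17('ceba'): parent n16 fail=18; on 'a' 18 → fail=19;  out {5}∪{2}={2,5}
  n20('ebae'): parent n19 fail=5; on 'e' 5→0 → fail=2;  out ∅∪∅=∅
  n9('ecbde'): parent n8 fail=0; on 'e' 0 → fail=2;  out {3}∪∅={3}
  n13('bebae'): parent n12 fail=19; on 'e' 19 → fail=20;  out ∅∪∅=∅
  n21('ebaeb'): parent n20 fail=2; on 'b' 2 → fail=18;  out {6}∪∅={6}
  n14('bebaeb'): parent n13 fail=20; on 'b' 20 → fail=21;  out {4}∪{6}={4,6}

Run:
i=0 'c': node 0→1  → match P0@[0:0]
i=1 'b': node 1→4 (fail-walked)
i=2 'a': node 4→5  → match P2@[1:2]
i=3 'a': node 5→0 (fail-walked)
i=4 'd': node 0→0
i=5 'c': node 0→1  → match P0@[5:5]
i=6 'b': node 1→4 (fail-walked)
i=7 'e': node 4→10
i=8 'b': node 10→11
i=9 'a': node 11→12  → match P2@[8:9]
i=10 'e': node 12→13
i=11 'b': node 13→14  → match P4@[6:11],P6@[7:11]
i=12 'c': node 14→1 (fail-walked)  → match P0@[12:12]
i=13 'e': node 1→15
i=14 'e': node 15→2 (fail-walked)
i=15 'b': node 2→18
i=16 'a': node 18→19  → match P2@[15:16]
i=17 'e': node 19→20
i=18 'b': node 20→21  → match P6@[14:18]
i=19 'e': node 21→10 (fail-walked)
i=20 'c': node 10→6 (fail-walked)  → match P0@[20:20]
i=21 'b': node 6→7
i=22 'd': node 7→8
i=23 'e': node 8→9  → match P3@[19:23]
i=24 'e': node 9→2 (fail-walked)
i=25 'a': node 2→3  → match P1@[24:25]

Result: [[0,0],[2,2],[5,0],[9,2],[11,4],[11,6],[12,0],[16,2],[18,6],[20,0],[23,3],[25,1]]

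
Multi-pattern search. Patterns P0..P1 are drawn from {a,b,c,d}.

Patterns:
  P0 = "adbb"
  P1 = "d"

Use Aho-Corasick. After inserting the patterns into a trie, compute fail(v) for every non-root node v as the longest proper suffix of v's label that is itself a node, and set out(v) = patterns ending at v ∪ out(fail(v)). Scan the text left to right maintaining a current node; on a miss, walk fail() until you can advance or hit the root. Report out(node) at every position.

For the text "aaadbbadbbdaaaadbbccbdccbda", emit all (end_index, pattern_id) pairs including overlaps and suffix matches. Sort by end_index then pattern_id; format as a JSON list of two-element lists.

Build automaton:
Trie nodes:
  0='ε' goto a→1 d→5
  1='a' goto d→2
  2='ad' goto b→3
  3='adb' goto b→4
  4='adbb' goto ·  [P0 ends]
  5='d' goto ·  [P1 ends]

BFS fail/out derivation:
  fail(1) 'a': from fail(0)=0 chase 'a': 0 ⇒ 0;  out=∅∪out(0)=∅
  fail(5) 'd': from fail(0)=0 chase 'd': 0 ⇒ 0;  out={1}∪out(0)={1}
  fail(2) 'ad': from fail(1)=0 chase 'd': 0 ⇒ 5;  out=∅∪out(5)={1}
  fail(3) 'adb': from fail(2)=5 chase 'b': 5→0 ⇒ 0;  out=∅∪out(0)=∅
  fail(4) 'adbb': from fail(3)=0 chase 'b': 0 ⇒ 0;  out={0}∪out(0)={0}

Text stream:
i=0 'a': node 0→1
i=1 'a': node 1→1 (fail-walked)
i=2 'a': node 1→1 (fail-walked)
i=3 'd': node 1→2  → match P1@[3:3]
i=4 'b': node 2→3
i=5 'b': node 3→4  → match P0@[2:5]
i=6 'a': node 4→1 (fail-walked)
i=7 'd': node 1→2  → match P1@[7:7]
i=8 'b': node 2→3
i=9 'b': node 3→4  → match P0@[6:9]
i=10 'd': node 4→5 (fail-walked)  → match P1@[10:10]
i=11 'a': node 5→1 (fail-walked)
i=12 'a': node 1→1 (fail-walked)
i=13 'a': node 1→1 (fail-walked)
i=14 'a': node 1→1 (fail-walked)
i=15 'd': node 1→2  → match P1@[15:15]
i=16 'b': node 2→3
i=17 'b': node 3→4  → match P0@[14:17]
i=18 'c': node 4→0 (fail-walked)
i=19 'c': node 0→0
i=20 'b': node 0→0
i=21 'd': node 0→5  → match P1@[21:21]
i=22 'c': node 5→0 (fail-walked)
i=23 'c': node 0→0
i=24 'b': node 0→0
i=25 'd': node 0→5  → match P1@[25:25]
i=26 'a': node 5→1 (fail-walked)

Matches: [[3,1],[5,0],[7,1],[9,0],[10,1],[15,1],[17,0],[21,1],[25,1]]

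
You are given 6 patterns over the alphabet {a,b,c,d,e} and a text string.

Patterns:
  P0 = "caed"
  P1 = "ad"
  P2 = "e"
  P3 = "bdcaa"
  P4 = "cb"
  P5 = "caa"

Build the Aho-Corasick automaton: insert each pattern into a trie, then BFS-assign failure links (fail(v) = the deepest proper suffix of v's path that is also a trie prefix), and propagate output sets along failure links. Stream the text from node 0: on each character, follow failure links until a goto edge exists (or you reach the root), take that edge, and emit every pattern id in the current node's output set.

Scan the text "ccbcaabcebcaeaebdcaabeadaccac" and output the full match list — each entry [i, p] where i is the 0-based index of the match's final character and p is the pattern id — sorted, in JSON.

Build automaton:
Trie (insert patterns):
  0='ε' goto a→5 b→8 c→1 e→7
  1='c' goto a→2 b→13
  2='ca' goto a→14 e→3
  3='cae' goto d→4
  4='caed' goto ·  [P0 ends]
  5='a' goto d→6
  6='ad' goto ·  [P1 ends]
  7='e' goto ·  [P2 ends]
  8='b' goto d→9
  9='bd' goto c→10
  10='bdc' goto a→11
  11='bdca' goto a→12
  12='bdcaa' goto ·  [P3 ends]
  13='cb' goto ·  [P4 ends]
  14='caa' goto ·  [P5 ends]

Failure links (BFS by depth):
  fail(1) 'c': from fail(0)=0 chase 'c': 0 ⇒ 0;  out=∅∪out(0)=∅
  fail(5) 'a': from fail(0)=0 chase 'a': 0 ⇒ 0;  out=∅∪out(0)=∅
  fail(7) 'e': from fail(0)=0 chase 'e': 0 ⇒ 0;  out={2}∪out(0)={2}
  fail(8) 'b': from fail(0)=0 chase 'b': 0 ⇒ 0;  out=∅∪out(0)=∅
  fail(2) 'ca': from fail(1)=0 chase 'a': 0 ⇒ 5;  out=∅∪out(5)=∅
  fail(6) 'ad': from fail(5)=0 chase 'd': 0 ⇒ 0;  out={1}∪out(0)={1}
  fail(9) 'bd': from fail(8)=0 chase 'd': 0 ⇒ 0;  out=∅∪out(0)=∅
  fail(13) 'cb': from fail(1)=0 chase 'b': 0 ⇒ 8;  out={4}∪out(8)={4}
  fail(3) 'cae': from fail(2)=5 chase 'e': 5→0 ⇒ 7;  out=∅∪out(7)={2}
  fail(10) 'bdc': from fail(9)=0 chase 'c': 0 ⇒ 1;  out=∅∪out(1)=∅
  fail(14) 'caa': from fail(2)=5 chase 'a': 5→0 ⇒ 5;  out={5}∪out(5)={5}
  fail(4) 'caed': from fail(3)=7 chase 'd': 7→0 ⇒ 0;  out={0}∪out(0)={0}
  fail(11) 'bdca': from fail(10)=1 chase 'a': 1 ⇒ 2;  out=∅∪out(2)=∅
  fail(12) 'bdcaa': from fail(11)=2 chase 'a': 2 ⇒ 14;  out={3}∪out(14)={3,5}

Scan:
i=0 'c': node 0→1
i=1 'c': node 1→1 ·f
i=2 'b': node 1→13  → match P4@[1:2]
i=3 'c': node 13→1 ·f
i=4 'a': node 1→2
i=5 'a': node 2→14  → match P5@[3:5]
i=6 'b': node 14→8 ·f
i=7 'c': node 8→1 ·f
i=8 'e': node 1→7 ·f  → match P2@[8:8]
i=9 'b': node 7→8 ·f
i=10 'c': node 8→1 ·f
i=11 'a': node 1→2
i=12 'e': node 2→3  → match P2@[12:12]
i=13 'a': node 3→5 ·f
i=14 'e': node 5→7 ·f  → match P2@[14:14]
i=15 'b': node 7→8 ·f
i=16 'd': node 8→9
i=17 'c': node 9→10
i=18 'a': node 10→11
i=19 'a': node 11→12  → match P3@[15:19],P5@[17:19]
i=20 'b': node 12→8 ·f
i=21 'e': node 8→7 ·f  → match P2@[21:21]
i=22 'a': node 7→5 ·f
i=23 'd': node 5→6  → match P1@[22:23]
i=24 'a': node 6→5 ·f
i=25 'c': node 5→1 ·f
i=26 'c': node 1→1 ·f
i=27 'a': node 1→2
i=28 'c': node 2→1 ·f

Result: [[2,4],[5,5],[8,2],[12,2],[14,2],[19,3],[19,5],[21,2],[23,1]]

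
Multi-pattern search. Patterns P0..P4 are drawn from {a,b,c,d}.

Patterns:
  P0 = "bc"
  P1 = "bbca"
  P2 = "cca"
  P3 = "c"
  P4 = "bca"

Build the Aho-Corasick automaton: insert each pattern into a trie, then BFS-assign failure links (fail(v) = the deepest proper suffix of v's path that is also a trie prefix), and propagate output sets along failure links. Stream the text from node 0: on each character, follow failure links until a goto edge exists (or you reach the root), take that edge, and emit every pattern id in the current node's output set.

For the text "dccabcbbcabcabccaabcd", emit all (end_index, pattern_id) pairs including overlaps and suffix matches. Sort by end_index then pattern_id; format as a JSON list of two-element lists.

Build:
Trie (insert patterns):
  0='ε' goto b→1 c→6
  1='b' goto b→3 c→2
  2='bc' goto a→9  ←P0
  3='bb' goto c→4
  4='bbc' goto a→5
  5='bbca' goto ·  ←P1
  6='c' goto c→7  ←P3
  7='cc' goto a→8
  8='cca' goto ·  ←P2
  9='bca' goto ·  ←P4

Failure links (BFS by depth):
  fail(1) 'b': from fail(0)=0 chase 'b': 0 ⇒ 0;  out=∅∪out(0)=∅
  fail(6) 'c': from fail(0)=0 chase 'c': 0 ⇒ 0;  out={3}∪out(0)={3}
  fail(2) 'bc': from fail(1)=0 chase 'c': 0 ⇒ 6;  out={0}∪out(6)={0,3}
  fail(3) 'bb': from fail(1)=0 chase 'b': 0 ⇒ 1;  out=∅∪out(1)=∅
  fail(7) 'cc': from fail(6)=0 chase 'c': 0 ⇒ 6;  out=∅∪out(6)={3}
  fail(4) 'bbc': from fail(3)=1 chase 'c': 1 ⇒ 2;  out=∅∪out(2)={0,3}
  fail(8) 'cca': from fail(7)=6 chase 'a': 6→0 ⇒ 0;  out={2}∪out(0)={2}
  fail(9) 'bca': from fail(2)=6 chase 'a': 6→0 ⇒ 0;  out={4}∪out(0)={4}
  fail(5) 'bbca': from fail(4)=2 chase 'a': 2 ⇒ 9;  out={1}∪out(9)={1,4}

Text stream:
pos 0 'd': at 0
pos 1 'c': at 6  → match P3@[1:1]
pos 2 'c': at 7  → match P3@[2:2]
pos 3 'a': at 8  → match P2@[1:3]
pos 4 'b': at 1 (via fail)
pos 5 'c': at 2  → match P0@[4:5],P3@[5:5]
pos 6 'b': at 1 (via fail)
pos 7 'b': at 3
pos 8 'c': at 4  → match P0@[7:8],P3@[8:8]
pos 9 'a': at 5  → match P1@[6:9],P4@[7:9]
pos 10 'b': at 1 (via fail)
pos 11 'c': at 2  → match P0@[10:11],P3@[11:11]
pos 12 'a': at 9  → match P4@[10:12]
pos 13 'b': at 1 (via fail)
pos 14 'c': at 2  → match P0@[13:14],P3@[14:14]
pos 15 'c': at 7 (via fail)  → match P3@[15:15]
pos 16 'a': at 8  → match P2@[14:16]
pos 17 'a': at 0 (via fail)
pos 18 'b': at 1
pos 19 'c': at 2  → match P0@[18:19],P3@[19:19]
pos 20 'd': at 0 (via fail)

Matches: [[1,3],[2,3],[3,2],[5,0],[5,3],[8,0],[8,3],[9,1],[9,4],[11,0],[11,3],[12,4],[14,0],[14,3],[15,3],[16,2],[19,0],[19,3]]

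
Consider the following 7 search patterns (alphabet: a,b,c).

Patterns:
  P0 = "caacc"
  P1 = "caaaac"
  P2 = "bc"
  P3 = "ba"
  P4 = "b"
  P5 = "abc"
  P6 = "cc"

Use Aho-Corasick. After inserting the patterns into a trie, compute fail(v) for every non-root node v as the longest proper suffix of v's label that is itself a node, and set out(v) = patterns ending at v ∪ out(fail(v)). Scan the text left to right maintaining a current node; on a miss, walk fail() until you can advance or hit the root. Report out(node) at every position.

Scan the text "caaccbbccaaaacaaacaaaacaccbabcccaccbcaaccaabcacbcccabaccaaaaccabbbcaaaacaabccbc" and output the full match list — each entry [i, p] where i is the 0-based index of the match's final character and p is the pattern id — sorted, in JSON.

Build:
Trie (insert patterns):
  0='ε' goto a→12 b→9 c→1
  1='c' goto a→2 c→15
  2='ca' goto a→3
  3='caa' goto a→6 c→4
  4='caac' goto c→5
  5='caacc' goto ·  [P0 ends]
  6='caaa' goto a→7
  7='caaaa' goto c→8
  8='caaaac' goto ·  [P1 ends]
  9='b' goto a→11 c→10  [P4 ends]
  10='bc' goto ·  [P2 ends]
  11='ba' goto ·  [P3 ends]
  12='a' goto b→13
  13='ab' goto c→14
  14='abc' goto ·  [P5 ends]
  15='cc' goto ·  [P6 ends]

BFS fail/out derivation:
  n1('c'): parent n0 fail=0; on 'c' 0 → fail=0;  out ∅∪∅=∅
  n9('b'): parent n0 fail=0; on 'b' 0 → fail=0;  out {4}∪∅={4}
  n12('a'): parent n0 fail=0; on 'a' 0 → fail=0;  out ∅∪∅=∅
  n2('ca'): parent n1 fail=0; on 'a' 0 → fail=12;  out ∅∪∅=∅
  n10('bc'): parent n9 fail=0; on 'c' 0 → fail=1;  out {2}∪∅={2}
  n11('ba'): parent n9 fail=0; on 'a' 0 → fail=12;  out {3}∪∅={3}
  n13('ab'): parent n12 fail=0; on 'b' 0 → fail=9;  out ∅∪{4}={4}
  n15('cc'): parent n1 fail=0; on 'c' 0 → fail=1;  out {6}∪∅={6}
  n3('caa'): parent n2 fail=12; on 'a' 12→0 → fail=12;  out ∅∪∅=∅
  n14('abc'): parent n13 fail=9; on 'c' 9 → fail=10;  out {5}∪{2}={2,5}
  n4('caac'): parent n3 fail=12; on 'c' 12→0 → fail=1;  out ∅∪∅=∅
  n6('caaa'): parent n3 fail=12; on 'a' 12→0 → fail=12;  out ∅∪∅=∅
  n5('caacc'): parent n4 fail=1; on 'c' 1 → fail=15;  out {0}∪{6}={0,6}
  n7('caaaa'): parent n6 fail=12; on 'a' 12→0 → fail=12;  out ∅∪∅=∅
  n8('caaaac'): parent n7 fail=12; on 'c' 12→0 → fail=1;  out {1}∪∅={1}

Scan:
[0] read 'c'  n0⇒n1
[1] read 'a'  n1⇒n2
[2] read 'a'  n2⇒n3
[3] read 'c'  n3⇒n4
[4] read 'c'  n4⇒n5  ** P0@[0:4],P6@[3:4]
[5] read 'b'  n5⇒n9 (fail-walked)  ** P4@[5:5]
[6] read 'b'  n9⇒n9 (fail-walked)  ** P4@[6:6]
[7] read 'c'  n9⇒n10  ** P2@[6:7]
[8] read 'c'  n10⇒n15 (fail-walked)  ** P6@[7:8]
[9] read 'a'  n15⇒n2 (fail-walked)
[10] read 'a'  n2⇒n3
[11] read 'a'  n3⇒n6
[12] read 'a'  n6⇒n7
[13] read 'c'  n7⇒n8  ** P1@[8:13]
[14] read 'a'  n8⇒n2 (fail-walked)
[15] read 'a'  n2⇒n3
[16] read 'a'  n3⇒n6
[17] read 'c'  n6⇒n1 (fail-walked)
[18] read 'a'  n1⇒n2
[19] read 'a'  n2⇒n3
[20] read 'a'  n3⇒n6
[21] read 'a'  n6⇒n7
[22] read 'c'  n7⇒n8  ** P1@[17:22]
[23] read 'a'  n8⇒n2 (fail-walked)
[24] read 'c'  n2⇒n1 (fail-walked)
[25] read 'c'  n1⇒n15  ** P6@[24:25]
[26] read 'b'  n15⇒n9 (fail-walked)  ** P4@[26:26]
[27] read 'a'  n9⇒n11  ** P3@[26:27]
[28] read 'b'  n11⇒n13 (fail-walked)  ** P4@[28:28]
[29] read 'c'  n13⇒n14  ** P2@[28:29],P5@[27:29]
[30] read 'c'  n14⇒n15 (fail-walked)  ** P6@[29:30]
[31] read 'c'  n15⇒n15 (fail-walked)  ** P6@[30:31]
[32] read 'a'  n15⇒n2 (fail-walked)
[33] read 'c'  n2⇒n1 (fail-walked)
[34] read 'c'  n1⇒n15  ** P6@[33:34]
[35] read 'b'  n15⇒n9 (fail-walked)  ** P4@[35:35]
[36] read 'c'  n9⇒n10  ** P2@[35:36]
[37] read 'a'  n10⇒n2 (fail-walked)
[38] read 'a'  n2⇒n3
[39] read 'c'  n3⇒n4
[40] read 'c'  n4⇒n5  ** P0@[36:40],P6@[39:40]
[41] read 'a'  n5⇒n2 (fail-walked)
[42] read 'a'  n2⇒n3
[43] read 'b'  n3⇒n13 (fail-walked)  ** P4@[43:43]
[44] read 'c'  n13⇒n14  ** P2@[43:44],P5@[42:44]
[45] read 'a'  n14⇒n2 (fail-walked)
[46] read 'c'  n2⇒n1 (fail-walked)
[47] read 'b'  n1⇒n9 (fail-walked)  ** P4@[47:47]
[48] read 'c'  n9⇒n10  ** P2@[47:48]
[49] read 'c'  n10⇒n15 (fail-walked)  ** P6@[48:49]
[50] read 'c'  n15⇒n15 (fail-walked)  ** P6@[49:50]
[51] read 'a'  n15⇒n2 (fail-walked)
[52] read 'b'  n2⇒n13 (fail-walked)  ** P4@[52:52]
[53] read 'a'  n13⇒n11 (fail-walked)  ** P3@[52:53]
[54] read 'c'  n11⇒n1 (fail-walked)
[55] read 'c'  n1⇒n15  ** P6@[54:55]
[56] read 'a'  n15⇒n2 (fail-walked)
[57] read 'a'  n2⇒n3
[58] read 'a'  n3⇒n6
[59] read 'a'  n6⇒n7
[60] read 'c'  n7⇒n8  ** P1@[55:60]
[61] read 'c'  n8⇒n15 (fail-walked)  ** P6@[60:61]
[62] read 'a'  n15⇒n2 (fail-walked)
[63] read 'b'  n2⇒n13 (fail-walked)  ** P4@[63:63]
[64] read 'b'  n13⇒n9 (fail-walked)  ** P4@[64:64]
[65] read 'b'  n9⇒n9 (fail-walked)  ** P4@[65:65]
[66] read 'c'  n9⇒n10  ** P2@[65:66]
[67] read 'a'  n10⇒n2 (fail-walked)
[68] read 'a'  n2⇒n3
[69] read 'a'  n3⇒n6
[70] read 'a'  n6⇒n7
[71] read 'c'  n7⇒n8  ** P1@[66:71]
[72] read 'a'  n8⇒n2 (fail-walked)
[73] read 'a'  n2⇒n3
[74] read 'b'  n3⇒n13 (fail-walked)  ** P4@[74:74]
[75] read 'c'  n13⇒n14  ** P2@[74:75],P5@[73:75]
[76] read 'c'  n14⇒n15 (fail-walked)  ** P6@[75:76]
[77] read 'b'  n15⇒n9 (fail-walked)  ** P4@[77:77]
[78] read 'c'  n9⇒n10  ** P2@[77:78]

All matches (sorted): [[4,0],[4,6],[5,4],[6,4],[7,2],[8,6],[13,1],[22,1],[25,6],[26,4],[27,3],[28,4],[29,2],[29,5],[30,6],[31,6],[34,6],[35,4],[36,2],[40,0],[40,6],[43,4],[44,2],[44,5],[47,4],[48,2],[49,6],[50,6],[52,4],[53,3],[55,6],[60,1],[61,6],[63,4],[64,4],[65,4],[66,2],[71,1],[74,4],[75,2],[75,5],[76,6],[77,4],[78,2]]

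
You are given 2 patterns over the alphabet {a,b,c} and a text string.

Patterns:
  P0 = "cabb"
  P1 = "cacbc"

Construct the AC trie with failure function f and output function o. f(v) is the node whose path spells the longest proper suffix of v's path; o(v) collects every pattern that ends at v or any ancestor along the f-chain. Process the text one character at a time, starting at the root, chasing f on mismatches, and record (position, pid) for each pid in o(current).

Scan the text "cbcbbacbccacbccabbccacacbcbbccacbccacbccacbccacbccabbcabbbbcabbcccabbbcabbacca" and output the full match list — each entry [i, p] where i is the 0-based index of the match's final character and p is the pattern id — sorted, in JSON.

Construct AC machine:
Trie (insert patterns):
  n0 'ε': c→1
  n1 'c': a→2
  n2 'ca': b→3 c→5
  n3 'cab': b→4
  n4 'cabb': ·  [P0 ends]
  n5 'cac': b→6
  n6 'cacb': c→7
  n7 'cacbc': ·  [P1 ends]

Failure links (BFS by depth):
  fail(1) 'c': from fail(0)=0 chase 'c': 0 ⇒ 0;  out=∅∪out(0)=∅
  fail(2) 'ca': from fail(1)=0 chase 'a': 0 ⇒ 0;  out=∅∪out(0)=∅
  fail(3) 'cab': from fail(2)=0 chase 'b': 0 ⇒ 0;  out=∅∪out(0)=∅
  fail(5) 'cac': from fail(2)=0 chase 'c': 0 ⇒ 1;  out=∅∪out(1)=∅
  fail(4) 'cabb': from fail(3)=0 chase 'b': 0 ⇒ 0;  out={0}∪out(0)={0}
  fail(6) 'cacb': from fail(5)=1 chase 'b': 1→0 ⇒ 0;  out=∅∪out(0)=∅
  fail(7) 'cacbc': from fail(6)=0 chase 'c': 0 ⇒ 1;  out={1}∪out(1)={1}

Text stream:
pos 0 'c': at 1
pos 1 'b': at 0 (via fail)
pos 2 'c': at 1
pos 3 'b': at 0 (via fail)
pos 4 'b': at 0
pos 5 'a': at 0
pos 6 'c': at 1
pos 7 'b': at 0 (via fail)
pos 8 'c': at 1
pos 9 'c': at 1 (via fail)
pos 10 'a': at 2
pos 11 'c': at 5
pos 12 'b': at 6
pos 13 'c': at 7  ** P1@[9:13]
pos 14 'c': at 1 (via fail)
pos 15 'a': at 2
pos 16 'b': at 3
pos 17 'b': at 4  ** P0@[14:17]
pos 18 'c': at 1 (via fail)
pos 19 'c': at 1 (via fail)
pos 20 'a': at 2
pos 21 'c': at 5
pos 22 'a': at 2 (via fail)
pos 23 'c': at 5
pos 24 'b': at 6
pos 25 'c': at 7  ** P1@[21:25]
pos 26 'b': at 0 (via fail)
pos 27 'b': at 0
pos 28 'c': at 1
pos 29 'c': at 1 (via fail)
pos 30 'a': at 2
pos 31 'c': at 5
pos 32 'b': at 6
pos 33 'c': at 7  ** P1@[29:33]
pos 34 'c': at 1 (via fail)
pos 35 'a': at 2
pos 36 'c': at 5
pos 37 'b': at 6
pos 38 'c': at 7  ** P1@[34:38]
pos 39 'c': at 1 (via fail)
pos 40 'a': at 2
pos 41 'c': at 5
pos 42 'b': at 6
pos 43 'c': at 7  ** P1@[39:43]
pos 44 'c': at 1 (via fail)
pos 45 'a': at 2
pos 46 'c': at 5
pos 47 'b': at 6
pos 48 'c': at 7  ** P1@[44:48]
pos 49 'c': at 1 (via fail)
pos 50 'a': at 2
pos 51 'b': at 3
pos 52 'b': at 4  ** P0@[49:52]
pos 53 'c': at 1 (via fail)
pos 54 'a': at 2
pos 55 'b': at 3
pos 56 'b': at 4  ** P0@[53:56]
pos 57 'b': at 0 (via fail)
pos 58 'b': at 0
pos 59 'c': at 1
pos 60 'a': at 2
pos 61 'b': at 3
pos 62 'b': at 4  ** P0@[59:62]
pos 63 'c': at 1 (via fail)
pos 64 'c': at 1 (via fail)
pos 65 'c': at 1 (via fail)
pos 66 'a': at 2
pos 67 'b': at 3
pos 68 'b': at 4  ** P0@[65:68]
pos 69 'b': at 0 (via fail)
pos 70 'c': at 1
pos 71 'a': at 2
pos 72 'b': at 3
pos 73 'b': at 4  ** P0@[70:73]
pos 74 'a': at 0 (via fail)
pos 75 'c': at 1
pos 76 'c': at 1 (via fail)
pos 77 'a': at 2

All matches (sorted): [[13,1],[17,0],[25,1],[33,1],[38,1],[43,1],[48,1],[52,0],[56,0],[62,0],[68,0],[73,0]]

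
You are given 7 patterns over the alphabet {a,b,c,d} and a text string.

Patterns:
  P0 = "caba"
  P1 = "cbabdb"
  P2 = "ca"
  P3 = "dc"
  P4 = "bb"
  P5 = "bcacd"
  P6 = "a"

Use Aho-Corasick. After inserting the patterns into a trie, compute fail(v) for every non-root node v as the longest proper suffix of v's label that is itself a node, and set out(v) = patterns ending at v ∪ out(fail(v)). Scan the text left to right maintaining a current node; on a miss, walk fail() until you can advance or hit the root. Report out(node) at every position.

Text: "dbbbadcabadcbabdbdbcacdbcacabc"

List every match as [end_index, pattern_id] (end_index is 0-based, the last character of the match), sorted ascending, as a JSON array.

Build automaton:
Trie (insert patterns):
  0='ε' goto a→18 b→12 c→1 d→10
  1='c' goto a→2 b→5
  2='ca' goto b→3  ←P2
  3='cab' goto a→4
  4='caba' goto ·  ←P0
  5='cb' goto a→6
  6='cba' goto b→7
  7='cbab' goto d→8
  8='cbabd' goto b→9
  9='cbabdb' goto ·  ←P1
  10='d' goto c→11
  11='dc' goto ·  ←P3
  12='b' goto b→13 c→14
  13='bb' goto ·  ←P4
  14='bc' goto a→15
  15='bca' goto c→16
  16='bcac' goto d→17
  17='bcacd' goto ·  ←P5
  18='a' goto ·  ←P6

BFS fail/out derivation:
  fail(1) 'c': from fail(0)=0 chase 'c': 0 ⇒ 0;  out=∅∪out(0)=∅
  fail(10) 'd': from fail(0)=0 chase 'd': 0 ⇒ 0;  out=∅∪out(0)=∅
  fail(12) 'b': from fail(0)=0 chase 'b': 0 ⇒ 0;  out=∅∪out(0)=∅
  fail(18) 'a': from fail(0)=0 chase 'a': 0 ⇒ 0;  out={6}∪out(0)={6}
  fail(2) 'ca': from fail(1)=0 chase 'a': 0 ⇒ 18;  out={2}∪out(18)={2,6}
  fail(5) 'cb': from fail(1)=0 chase 'b': 0 ⇒ 12;  out=∅∪out(12)=∅
  fail(11) 'dc': from fail(10)=0 chase 'c': 0 ⇒ 1;  out={3}∪out(1)={3}
  fail(13) 'bb': from fail(12)=0 chase 'b': 0 ⇒ 12;  out={4}∪out(12)={4}
  fail(14) 'bc': from fail(12)=0 chase 'c': 0 ⇒ 1;  out=∅∪out(1)=∅
  fail(3) 'cab': from fail(2)=18 chase 'b': 18→0 ⇒ 12;  out=∅∪out(12)=∅
  fail(6) 'cba': from fail(5)=12 chase 'a': 12→0 ⇒ 18;  out=∅∪out(18)={6}
  fail(15) 'bca': from fail(14)=1 chase 'a': 1 ⇒ 2;  out=∅∪out(2)={2,6}
  fail(4) 'caba': from fail(3)=12 chase 'a': 12→0 ⇒ 18;  out={0}∪out(18)={0,6}
  fail(7) 'cbab': from fail(6)=18 chase 'b': 18→0 ⇒ 12;  out=∅∪out(12)=∅
  fail(16) 'bcac': from fail(15)=2 chase 'c': 2→18→0 ⇒ 1;  out=∅∪out(1)=∅
  fail(8) 'cbabd': from fail(7)=12 chase 'd': 12→0 ⇒ 10;  out=∅∪out(10)=∅
  fail(17) 'bcacd': from fail(16)=1 chase 'd': 1→0 ⇒ 10;  out={5}∪out(10)={5}
  fail(9) 'cbabdb': from fail(8)=10 chase 'b': 10→0 ⇒ 12;  out={1}∪out(12)={1}

Text stream:
pos 0 'd': at 10
pos 1 'b': at 12 (fail-walked)
pos 2 'b': at 13  → match P4@[1:2]
pos 3 'b': at 13 (fail-walked)  → match P4@[2:3]
pos 4 'a': at 18 (fail-walked)  → match P6@[4:4]
pos 5 'd': at 10 (fail-walked)
pos 6 'c': at 11  → match P3@[5:6]
pos 7 'a': at 2 (fail-walked)  → match P2@[6:7],P6@[7:7]
pos 8 'b': at 3
pos 9 'a': at 4  → match P0@[6:9],P6@[9:9]
pos 10 'd': at 10 (fail-walked)
pos 11 'c': at 11  → match P3@[10:11]
pos 12 'b': at 5 (fail-walked)
pos 13 'a': at 6  → match P6@[13:13]
pos 14 'b': at 7
pos 15 'd': at 8
pos 16 'b': at 9  → match P1@[11:16]
pos 17 'd': at 10 (fail-walked)
pos 18 'b': at 12 (fail-walked)
pos 19 'c': at 14
pos 20 'a': at 15  → match P2@[19:20],P6@[20:20]
pos 21 'c': at 16
pos 22 'd': at 17  → match P5@[18:22]
pos 23 'b': at 12 (fail-walked)
pos 24 'c': at 14
pos 25 'a': at 15  → match P2@[24:25],P6@[25:25]
pos 26 'c': at 16
pos 27 'a': at 2 (fail-walked)  → match P2@[26:27],P6@[27:27]
pos 28 'b': at 3
pos 29 'c': at 14 (fail-walked)

Result: [[2,4],[3,4],[4,6],[6,3],[7,2],[7,6],[9,0],[9,6],[11,3],[13,6],[16,1],[20,2],[20,6],[22,5],[25,2],[25,6],[27,2],[27,6]]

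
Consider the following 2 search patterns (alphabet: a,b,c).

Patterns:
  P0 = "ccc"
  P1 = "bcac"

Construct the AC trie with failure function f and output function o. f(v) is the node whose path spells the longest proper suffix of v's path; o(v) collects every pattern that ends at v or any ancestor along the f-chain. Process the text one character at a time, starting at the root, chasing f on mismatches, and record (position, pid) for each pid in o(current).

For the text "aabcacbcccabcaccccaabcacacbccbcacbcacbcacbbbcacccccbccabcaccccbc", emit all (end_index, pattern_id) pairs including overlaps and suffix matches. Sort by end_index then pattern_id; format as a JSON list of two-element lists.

Build:
Trie nodes:
  0='ε' goto b→4 c→1
  1='c' goto c→2
  2='cc' goto c→3
  3='ccc' goto ·  [P0 ends]
  4='b' goto c→5
  5='bc' goto a→6
  6='bca' goto c→7
  7='bcac' goto ·  [P1 ends]

Failure links (BFS by depth):
  fail(1) 'c': from fail(0)=0 chase 'c': 0 ⇒ 0;  out=∅∪out(0)=∅
  fail(4) 'b': from fail(0)=0 chase 'b': 0 ⇒ 0;  out=∅∪out(0)=∅
  fail(2) 'cc': from fail(1)=0 chase 'c': 0 ⇒ 1;  out=∅∪out(1)=∅
  fail(5) 'bc': from fail(4)=0 chase 'c': 0 ⇒ 1;  out=∅∪out(1)=∅
  fail(3) 'ccc': from fail(2)=1 chase 'c': 1 ⇒ 2;  out={0}∪out(2)={0}
  fail(6) 'bca': from fail(5)=1 chase 'a': 1→0 ⇒ 0;  out=∅∪out(0)=∅
  fail(7) 'bcac': from fail(6)=0 chase 'c': 0 ⇒ 1;  out={1}∪out(1)={1}

Scan:
i=0 'a': node 0→0
i=1 'a': node 0→0
i=2 'b': node 0→4
i=3 'c': node 4→5
i=4 'a': node 5→6
i=5 'c': node 6→7  → match P1@[2:5]
i=6 'b': node 7→4 (via fail)
i=7 'c': node 4→5
i=8 'c': node 5→2 (via fail)
i=9 'c': node 2→3  → match P0@[7:9]
i=10 'a': node 3→0 (via fail)
i=11 'b': node 0→4
i=12 'c': node 4→5
i=13 'a': node 5→6
i=14 'c': node 6→7  → match P1@[11:14]
i=15 'c': node 7→2 (via fail)
i=16 'c': node 2→3  → match P0@[14:16]
i=17 'c': node 3→3 (via fail)  → match P0@[15:17]
i=18 'a': node 3→0 (via fail)
i=19 'a': node 0→0
i=20 'b': node 0→4
i=21 'c': node 4→5
i=22 'a': node 5→6
i=23 'c': node 6→7  → match P1@[20:23]
i=24 'a': node 7→0 (via fail)
i=25 'c': node 0→1
i=26 'b': node 1→4 (via fail)
i=27 'c': node 4→5
i=28 'c': node 5→2 (via fail)
i=29 'b': node 2→4 (via fail)
i=30 'c': node 4→5
i=31 'a': node 5→6
i=32 'c': node 6→7  → match P1@[29:32]
i=33 'b': node 7→4 (via fail)
i=34 'c': node 4→5
i=35 'a': node 5→6
i=36 'c': node 6→7  → match P1@[33:36]
i=37 'b': node 7→4 (via fail)
i=38 'c': node 4→5
i=39 'a': node 5→6
i=40 'c': node 6→7  → match P1@[37:40]
i=41 'b': node 7→4 (via fail)
i=42 'b': node 4→4 (via fail)
i=43 'b': node 4→4 (via fail)
i=44 'c': node 4→5
i=45 'a': node 5→6
i=46 'c': node 6→7  → match P1@[43:46]
i=47 'c': node 7→2 (via fail)
i=48 'c': node 2→3  → match P0@[46:48]
i=49 'c': node 3→3 (via fail)  → match P0@[47:49]
i=50 'c': node 3→3 (via fail)  → match P0@[48:50]
i=51 'b': node 3→4 (via fail)
i=52 'c': node 4→5
i=53 'c': node 5→2 (via fail)
i=54 'a': node 2→0 (via fail)
i=55 'b': node 0→4
i=56 'c': node 4→5
i=57 'a': node 5→6
i=58 'c': node 6→7  → match P1@[55:58]
i=59 'c': node 7→2 (via fail)
i=60 'c': node 2→3  → match P0@[58:60]
i=61 'c': node 3→3 (via fail)  → match P0@[59:61]
i=62 'b': node 3→4 (via fail)
i=63 'c': node 4→5

Matches: [[5,1],[9,0],[14,1],[16,0],[17,0],[23,1],[32,1],[36,1],[40,1],[46,1],[48,0],[49,0],[50,0],[58,1],[60,0],[61,0]]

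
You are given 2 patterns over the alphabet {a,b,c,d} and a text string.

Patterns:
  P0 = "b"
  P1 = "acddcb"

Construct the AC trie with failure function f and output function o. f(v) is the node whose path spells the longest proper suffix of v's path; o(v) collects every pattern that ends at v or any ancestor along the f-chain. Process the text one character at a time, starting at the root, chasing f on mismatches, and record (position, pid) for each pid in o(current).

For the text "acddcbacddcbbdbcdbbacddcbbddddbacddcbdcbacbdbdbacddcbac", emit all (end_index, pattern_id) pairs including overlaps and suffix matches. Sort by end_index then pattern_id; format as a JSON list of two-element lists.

Construct AC machine:
Trie nodes:
  n0 'ε': a→2 b→1
  n1 'b': ·  ←P0
  n2 'a': c→3
  n3 'ac': d→4
  n4 'acd': d→5
  n5 'acdd': c→6
  n6 'acddc': b→7
  n7 'acddcb': ·  ←P1

Failure links (BFS by depth):
  fail(1) 'b': from fail(0)=0 chase 'b': 0 ⇒ 0;  out={0}∪out(0)={0}
  fail(2) 'a': from fail(0)=0 chase 'a': 0 ⇒ 0;  out=∅∪out(0)=∅
  fail(3) 'ac': from fail(2)=0 chase 'c': 0 ⇒ 0;  out=∅∪out(0)=∅
  fail(4) 'acd': from fail(3)=0 chase 'd': 0 ⇒ 0;  out=∅∪out(0)=∅
  fail(5) 'acdd': from fail(4)=0 chase 'd': 0 ⇒ 0;  out=∅∪out(0)=∅
  fail(6) 'acddc': from fail(5)=0 chase 'c': 0 ⇒ 0;  out=∅∪out(0)=∅
  fail(7) 'acddcb': from fail(6)=0 chase 'b': 0 ⇒ 1;  out={1}∪out(1)={0,1}

Text stream:
[0] read 'a'  n0⇒n2
[1] read 'c'  n2⇒n3
[2] read 'd'  n3⇒n4
[3] read 'd'  n4⇒n5
[4] read 'c'  n5⇒n6
[5] read 'b'  n6⇒n7  ** P0@[5:5],P1@[0:5]
[6] read 'a'  n7⇒n2 (fail-walked)
[7] read 'c'  n2⇒n3
[8] read 'd'  n3⇒n4
[9] read 'd'  n4⇒n5
[10] read 'c'  n5⇒n6
[11] read 'b'  n6⇒n7  ** P0@[11:11],P1@[6:11]
[12] read 'b'  n7⇒n1 (fail-walked)  ** P0@[12:12]
[13] read 'd'  n1⇒n0 (fail-walked)
[14] read 'b'  n0⇒n1  ** P0@[14:14]
[15] read 'c'  n1⇒n0 (fail-walked)
[16] read 'd'  n0⇒n0
[17] read 'b'  n0⇒n1  ** P0@[17:17]
[18] read 'b'  n1⇒n1 (fail-walked)  ** P0@[18:18]
[19] read 'a'  n1⇒n2 (fail-walked)
[20] read 'c'  n2⇒n3
[21] read 'd'  n3⇒n4
[22] read 'd'  n4⇒n5
[23] read 'c'  n5⇒n6
[24] read 'b'  n6⇒n7  ** P0@[24:24],P1@[19:24]
[25] read 'b'  n7⇒n1 (fail-walked)  ** P0@[25:25]
[26] read 'd'  n1⇒n0 (fail-walked)
[27] read 'd'  n0⇒n0
[28] read 'd'  n0⇒n0
[29] read 'd'  n0⇒n0
[30] read 'b'  n0⇒n1  ** P0@[30:30]
[31] read 'a'  n1⇒n2 (fail-walked)
[32] read 'c'  n2⇒n3
[33] read 'd'  n3⇒n4
[34] read 'd'  n4⇒n5
[35] read 'c'  n5⇒n6
[36] read 'b'  n6⇒n7  ** P0@[36:36],P1@[31:36]
[37] read 'd'  n7⇒n0 (fail-walked)
[38] read 'c'  n0⇒n0
[39] read 'b'  n0⇒n1  ** P0@[39:39]
[40] read 'a'  n1⇒n2 (fail-walked)
[41] read 'c'  n2⇒n3
[42] read 'b'  n3⇒n1 (fail-walked)  ** P0@[42:42]
[43] read 'd'  n1⇒n0 (fail-walked)
[44] read 'b'  n0⇒n1  ** P0@[44:44]
[45] read 'd'  n1⇒n0 (fail-walked)
[46] read 'b'  n0⇒n1  ** P0@[46:46]
[47] read 'a'  n1⇒n2 (fail-walked)
[48] read 'c'  n2⇒n3
[49] read 'd'  n3⇒n4
[50] read 'd'  n4⇒n5
[51] read 'c'  n5⇒n6
[52] read 'b'  n6⇒n7  ** P0@[52:52],P1@[47:52]
[53] read 'a'  n7⇒n2 (fail-walked)
[54] read 'c'  n2⇒n3

Matches: [[5,0],[5,1],[11,0],[11,1],[12,0],[14,0],[17,0],[18,0],[24,0],[24,1],[25,0],[30,0],[36,0],[36,1],[39,0],[42,0],[44,0],[46,0],[52,0],[52,1]]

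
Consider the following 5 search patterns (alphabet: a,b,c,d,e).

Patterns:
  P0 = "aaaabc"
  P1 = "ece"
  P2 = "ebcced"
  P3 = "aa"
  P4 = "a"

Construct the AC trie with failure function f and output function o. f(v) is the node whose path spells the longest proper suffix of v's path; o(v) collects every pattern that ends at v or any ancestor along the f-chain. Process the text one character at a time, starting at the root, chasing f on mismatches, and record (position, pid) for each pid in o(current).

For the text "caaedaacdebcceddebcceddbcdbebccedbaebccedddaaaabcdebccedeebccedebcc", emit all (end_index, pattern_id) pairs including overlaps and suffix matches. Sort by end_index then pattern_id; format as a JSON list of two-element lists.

Construct AC machine:
Trie nodes:
  n0 'ε': a→1 e→7
  n1 'a': a→2  ←P4
  n2 'aa': a→3  ←P3
  n3 'aaa': a→4
  n4 'aaaa': b→5
  n5 'aaaab': c→6
  n6 'aaaabc': ·  ←P0
  n7 'e': b→10 c→8
  n8 'ec': e→9
  n9 'ece': ·  ←P1
  n10 'eb': c→11
  n11 'ebc': c→12
  n12 'ebcc': e→13
  n13 'ebcce': d→14
  n14 'ebcced': ·  ←P2

BFS fail/out derivation:
  fail(1) 'a': from fail(0)=0 chase 'a': 0 ⇒ 0;  out={4}∪out(0)={4}
  fail(7) 'e': from fail(0)=0 chase 'e': 0 ⇒ 0;  out=∅∪out(0)=∅
  fail(2) 'aa': from fail(1)=0 chase 'a': 0 ⇒ 1;  out={3}∪out(1)={3,4}
  fail(8) 'ec': from fail(7)=0 chase 'c': 0 ⇒ 0;  out=∅∪out(0)=∅
  fail(10) 'eb': from fail(7)=0 chase 'b': 0 ⇒ 0;  out=∅∪out(0)=∅
  fail(3) 'aaa': from fail(2)=1 chase 'a': 1 ⇒ 2;  out=∅∪out(2)={3,4}
  fail(9) 'ece': from fail(8)=0 chase 'e': 0 ⇒ 7;  out={1}∪out(7)={1}
  fail(11) 'ebc': from fail(10)=0 chase 'c': 0 ⇒ 0;  out=∅∪out(0)=∅
  fail(4) 'aaaa': from fail(3)=2 chase 'a': 2 ⇒ 3;  out=∅∪out(3)={3,4}
  fail(12) 'ebcc': from fail(11)=0 chase 'c': 0 ⇒ 0;  out=∅∪out(0)=∅
  fail(5) 'aaaab': from fail(4)=3 chase 'b': 3→2→1→0 ⇒ 0;  out=∅∪out(0)=∅
  fail(13) 'ebcce': from fail(12)=0 chase 'e': 0 ⇒ 7;  out=∅∪out(7)=∅
  fail(6) 'aaaabc': from fail(5)=0 chase 'c': 0 ⇒ 0;  out={0}∪out(0)={0}
  fail(14) 'ebcced': from fail(13)=7 chase 'd': 7→0 ⇒ 0;  out={2}∪out(0)={2}

Scan:
i=0 'c': node 0→0
i=1 'a': node 0→1  emit P4@[1:1]
i=2 'a': node 1→2  emit P3@[1:2],P4@[2:2]
i=3 'e': node 2→7 (via fail)
i=4 'd': node 7→0 (via fail)
i=5 'a': node 0→1  emit P4@[5:5]
i=6 'a': node 1→2  emit P3@[5:6],P4@[6:6]
i=7 'c': node 2→0 (via fail)
i=8 'd': node 0→0
i=9 'e': node 0→7
i=10 'b': node 7→10
i=11 'c': node 10→11
i=12 'c': node 11→12
i=13 'e': node 12→13
i=14 'd': node 13→14  emit P2@[9:14]
i=15 'd': node 14→0 (via fail)
i=16 'e': node 0→7
i=17 'b': node 7→10
i=18 'c': node 10→11
i=19 'c': node 11→12
i=20 'e': node 12→13
i=21 'd': node 13→14  emit P2@[16:21]
i=22 'd': node 14→0 (via fail)
i=23 'b': node 0→0
i=24 'c': node 0→0
i=25 'd': node 0→0
i=26 'b': node 0→0
i=27 'e': node 0→7
i=28 'b': node 7→10
i=29 'c': node 10→11
i=30 'c': node 11→12
i=31 'e': node 12→13
i=32 'd': node 13→14  emit P2@[27:32]
i=33 'b': node 14→0 (via fail)
i=34 'a': node 0→1  emit P4@[34:34]
i=35 'e': node 1→7 (via fail)
i=36 'b': node 7→10
i=37 'c': node 10→11
i=38 'c': node 11→12
i=39 'e': node 12→13
i=40 'd': node 13→14  emit P2@[35:40]
i=41 'd': node 14→0 (via fail)
i=42 'd': node 0→0
i=43 'a': node 0→1  emit P4@[43:43]
i=44 'a': node 1→2  emit P3@[43:44],P4@[44:44]
i=45 'a': node 2→3  emit P3@[44:45],P4@[45:45]
i=46 'a': node 3→4  emit P3@[45:46],P4@[46:46]
i=47 'b': node 4→5
i=48 'c': node 5→6  emit P0@[43:48]
i=49 'd': node 6→0 (via fail)
i=50 'e': node 0→7
i=51 'b': node 7→10
i=52 'c': node 10→11
i=53 'c': node 11→12
i=54 'e': node 12→13
i=55 'd': node 13→14  emit P2@[50:55]
i=56 'e': node 14→7 (via fail)
i=57 'e': node 7→7 (via fail)
i=58 'b': node 7→10
i=59 'c': node 10→11
i=60 'c': node 11→12
i=61 'e': node 12→13
i=62 'd': node 13→14  emit P2@[57:62]
i=63 'e': node 14→7 (via fail)
i=64 'b': node 7→10
i=65 'c': node 10→11
i=66 'c': node 11→12

All matches (sorted): [[1,4],[2,3],[2,4],[5,4],[6,3],[6,4],[14,2],[21,2],[32,2],[34,4],[40,2],[43,4],[44,3],[44,4],[45,3],[45,4],[46,3],[46,4],[48,0],[55,2],[62,2]]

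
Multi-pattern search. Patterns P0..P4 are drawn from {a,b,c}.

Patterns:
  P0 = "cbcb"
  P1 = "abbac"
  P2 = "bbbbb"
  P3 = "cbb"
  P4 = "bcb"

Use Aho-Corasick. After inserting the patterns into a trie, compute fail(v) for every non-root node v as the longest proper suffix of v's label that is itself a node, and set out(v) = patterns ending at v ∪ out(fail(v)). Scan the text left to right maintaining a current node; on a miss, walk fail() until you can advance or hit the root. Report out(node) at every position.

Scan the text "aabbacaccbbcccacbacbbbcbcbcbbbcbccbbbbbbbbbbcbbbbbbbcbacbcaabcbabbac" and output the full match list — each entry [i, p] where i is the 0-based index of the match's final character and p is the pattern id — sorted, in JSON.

Build automaton:
Trie (insert patterns):
  0='ε' goto a→5 b→10 c→1
  1='c' goto b→2
  2='cb' goto b→15 c→3
  3='cbc' goto b→4
  4='cbcb' goto ·  ←P0
  5='a' goto b→6
  6='ab' goto b→7
  7='abb' goto a→8
  8='abba' goto c→9
  9='abbac' goto ·  ←P1
  10='b' goto b→11 c→16
  11='bb' goto b→12
  12='bbb' goto b→13
  13='bbbb' goto b→14
  14='bbbbb' goto ·  ←P2
  15='cbb' goto ·  ←P3
  16='bc' goto b→17
  17='bcb' goto ·  ←P4

BFS fail/out derivation:
  fail(1) 'c': from fail(0)=0 chase 'c': 0 ⇒ 0;  out=∅∪out(0)=∅
  fail(5) 'a': from fail(0)=0 chase 'a': 0 ⇒ 0;  out=∅∪out(0)=∅
  fail(10) 'b': from fail(0)=0 chase 'b': 0 ⇒ 0;  out=∅∪out(0)=∅
  fail(2) 'cb': from fail(1)=0 chase 'b': 0 ⇒ 10;  out=∅∪out(10)=∅
  fail(6) 'ab': from fail(5)=0 chase 'b': 0 ⇒ 10;  out=∅∪out(10)=∅
  fail(11) 'bb': from fail(10)=0 chase 'b': 0 ⇒ 10;  out=∅∪out(10)=∅
  fail(16) 'bc': from fail(10)=0 chase 'c': 0 ⇒ 1;  out=∅∪out(1)=∅
  fail(3) 'cbc': from fail(2)=10 chase 'c': 10 ⇒ 16;  out=∅∪out(16)=∅
  fail(7) 'abb': from fail(6)=10 chase 'b': 10 ⇒ 11;  out=∅∪out(11)=∅
  fail(12) 'bbb': from fail(11)=10 chase 'b': 10 ⇒ 11;  out=∅∪out(11)=∅
  fail(15) 'cbb': from fail(2)=10 chase 'b': 10 ⇒ 11;  out={3}∪out(11)={3}
  fail(17) 'bcb': from fail(16)=1 chase 'b': 1 ⇒ 2;  out={4}∪out(2)={4}
  fail(4) 'cbcb': from fail(3)=16 chase 'b': 16 ⇒ 17;  out={0}∪out(17)={0,4}
  fail(8) 'abba': from fail(7)=11 chase 'a': 11→10→0 ⇒ 5;  out=∅∪out(5)=∅
  fail(13) 'bbbb': from fail(12)=11 chase 'b': 11 ⇒ 12;  out=∅∪out(12)=∅
  fail(9) 'abbac': from fail(8)=5 chase 'c': 5→0 ⇒ 1;  out={1}∪out(1)={1}
  fail(14) 'bbbbb': from fail(13)=12 chase 'b': 12 ⇒ 13;  out={2}∪out(13)={2}

Run:
i=0 'a': node 0→5
i=1 'a': node 5→5 ·f
i=2 'b': node 5→6
i=3 'b': node 6→7
i=4 'a': node 7→8
i=5 'c': node 8→9  → match P1@[1:5]
i=6 'a': node 9→5 ·f
i=7 'c': node 5→1 ·f
i=8 'c': node 1→1 ·f
i=9 'b': node 1→2
i=10 'b': node 2→15  → match P3@[8:10]
i=11 'c': node 15→16 ·f
i=12 'c': node 16→1 ·f
i=13 'c': node 1→1 ·f
i=14 'a': node 1→5 ·f
i=15 'c': node 5→1 ·f
i=16 'b': node 1→2
i=17 'a': node 2→5 ·f
i=18 'c': node 5→1 ·f
i=19 'b': node 1→2
i=20 'b': node 2→15  → match P3@[18:20]
i=21 'b': node 15→12 ·f
i=22 'c': node 12→16 ·f
i=23 'b': node 16→17  → match P4@[21:23]
i=24 'c': node 17→3 ·f
i=25 'b': node 3→4  → match P0@[22:25],P4@[23:25]
i=26 'c': node 4→3 ·f
i=27 'b': node 3→4  → match P0@[24:27],P4@[25:27]
i=28 'b': node 4→15 ·f  → match P3@[26:28]
i=29 'b': node 15→12 ·f
i=30 'c': node 12→16 ·f
i=31 'b': node 16→17  → match P4@[29:31]
i=32 'c': node 17→3 ·f
i=33 'c': node 3→1 ·f
i=34 'b': node 1→2
i=35 'b': node 2→15  → match P3@[33:35]
i=36 'b': node 15→12 ·f
i=37 'b': node 12→13
i=38 'b': node 13→14  → match P2@[34:38]
i=39 'b': node 14→14 ·f  → match P2@[35:39]
i=40 'b': node 14→14 ·f  → match P2@[36:40]
i=41 'b': node 14→14 ·f  → match P2@[37:41]
i=42 'b': node 14→14 ·f  → match P2@[38:42]
i=43 'b': node 14→14 ·f  → match P2@[39:43]
i=44 'c': node 14→16 ·f
i=45 'b': node 16→17  → match P4@[43:45]
i=46 'b': node 17→15 ·f  → match P3@[44:46]
i=47 'b': node 15→12 ·f
i=48 'b': node 12→13
i=49 'b': node 13→14  → match P2@[45:49]
i=50 'b': node 14→14 ·f  → match P2@[46:50]
i=51 'b': node 14→14 ·f  → match P2@[47:51]
i=52 'c': node 14→16 ·f
i=53 'b': node 16→17  → match P4@[51:53]
i=54 'a': node 17→5 ·f
i=55 'c': node 5→1 ·f
i=56 'b': node 1→2
i=57 'c': node 2→3
i=58 'a': node 3→5 ·f
i=59 'a': node 5→5 ·f
i=60 'b': node 5→6
i=61 'c': node 6→16 ·f
i=62 'b': node 16→17  → match P4@[60:62]
i=63 'a': node 17→5 ·f
i=64 'b': node 5→6
i=65 'b': node 6→7
i=66 'a': node 7→8
i=67 'c': node 8→9  → match P1@[63:67]

Result: [[5,1],[10,3],[20,3],[23,4],[25,0],[25,4],[27,0],[27,4],[28,3],[31,4],[35,3],[38,2],[39,2],[40,2],[41,2],[42,2],[43,2],[45,4],[46,3],[49,2],[50,2],[51,2],[53,4],[62,4],[67,1]]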